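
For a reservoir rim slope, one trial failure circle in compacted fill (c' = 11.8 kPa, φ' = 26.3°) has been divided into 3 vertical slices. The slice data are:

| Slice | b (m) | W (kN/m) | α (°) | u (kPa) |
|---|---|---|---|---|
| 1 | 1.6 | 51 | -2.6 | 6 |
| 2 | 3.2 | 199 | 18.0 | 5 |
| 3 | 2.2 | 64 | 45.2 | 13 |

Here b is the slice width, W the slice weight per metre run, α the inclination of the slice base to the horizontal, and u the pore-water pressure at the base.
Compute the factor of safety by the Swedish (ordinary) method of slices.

FS = 1.94

Ordinary method of slices: FS = Σ[c'·Δl_i + (W_i cosα_i − u_i·Δl_i)·tanφ'] / Σ W_i sinα_i, with Δl_i = b_i / cosα_i.
Slice 1: Δl = 1.6/cos(-2.6°) = 1.602 m; N'_1 = 51·cos(-2.6°) − 6·1.602 = 41.3; c'Δl = 18.90; W sinα = -2.3
Slice 2: Δl = 3.2/cos18.0° = 3.365 m; N'_2 = 199·cos18.0° − 5·3.365 = 172.4; c'Δl = 39.70; W sinα = 61.5
Slice 3: Δl = 2.2/cos45.2° = 3.122 m; N'_3 = 64·cos45.2° − 13·3.122 = 4.5; c'Δl = 36.84; W sinα = 45.4
Σc'Δl = 95.4 kN/m; ΣN' = 218.3 kN/m; ΣW sinα = 104.6 kN/m
Resisting = 95.4 + 218.3·tan26.3° = 95.4 + 107.9 = 203.3 kN/m
FS = 203.3 / 104.6 = 1.944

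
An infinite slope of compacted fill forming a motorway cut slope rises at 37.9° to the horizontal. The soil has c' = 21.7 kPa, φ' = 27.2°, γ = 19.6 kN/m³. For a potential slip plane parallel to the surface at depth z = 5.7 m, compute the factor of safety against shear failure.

For an infinite slope with a slip plane parallel to the surface (no pore pressure): FS = [c' + γz cos²β tanφ'] / [γz sinβ cosβ].
γz = 19.6·5.7 = 111.72 kN/m²
Numerator = 21.7 + 111.72·cos²37.9°·tan27.2° = 21.7 + 111.72·0.6227·0.5139 = 57.450 kPa
Denominator = 111.72·sin37.9°·cos37.9° = 111.72·0.6143·0.7891 = 54.153 kPa
FS = 57.450 / 54.153 = 1.061

FS = 1.06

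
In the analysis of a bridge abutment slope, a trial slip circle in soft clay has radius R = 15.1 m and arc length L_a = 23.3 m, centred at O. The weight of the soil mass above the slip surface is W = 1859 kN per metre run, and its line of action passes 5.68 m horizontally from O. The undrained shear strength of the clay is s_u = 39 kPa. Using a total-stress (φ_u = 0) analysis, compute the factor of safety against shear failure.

FS = 1.30

Taking moments about the centre O, the resisting moment is provided by the undrained shear strength acting along the arc:
M_R = s_u·L_a·R = 39·23.30·15.1 = 13721.4 kN·m/m
M_D = W·d = 1859·5.68 = 10559.1 kN·m/m
FS = M_R / M_D = 13721.4 / 10559.1 = 1.299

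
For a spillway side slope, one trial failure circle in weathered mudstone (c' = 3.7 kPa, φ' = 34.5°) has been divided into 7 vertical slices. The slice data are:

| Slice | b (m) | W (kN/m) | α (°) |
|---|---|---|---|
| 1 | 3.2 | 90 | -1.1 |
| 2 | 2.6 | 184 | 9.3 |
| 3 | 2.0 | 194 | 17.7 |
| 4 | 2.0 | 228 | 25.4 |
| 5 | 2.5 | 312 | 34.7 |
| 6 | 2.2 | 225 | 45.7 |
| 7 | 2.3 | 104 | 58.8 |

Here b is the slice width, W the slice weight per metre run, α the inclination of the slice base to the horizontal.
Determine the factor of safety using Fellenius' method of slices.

Ordinary method of slices: FS = Σ[c'·Δl_i + (W_i cosα_i)·tanφ'] / Σ W_i sinα_i, with Δl_i = b_i / cosα_i.
Slice 1: Δl = 3.2/cos(-1.1°) = 3.201 m; N'_1 = 90·cos(-1.1°) = 90.0; c'Δl = 11.84; W sinα = -1.7
Slice 2: Δl = 2.6/cos9.3° = 2.635 m; N'_2 = 184·cos9.3° = 181.6; c'Δl = 9.75; W sinα = 29.7
Slice 3: Δl = 2.0/cos17.7° = 2.099 m; N'_3 = 194·cos17.7° = 184.8; c'Δl = 7.77; W sinα = 59.0
Slice 4: Δl = 2.0/cos25.4° = 2.214 m; N'_4 = 228·cos25.4° = 206.0; c'Δl = 8.19; W sinα = 97.8
Slice 5: Δl = 2.5/cos34.7° = 3.041 m; N'_5 = 312·cos34.7° = 256.5; c'Δl = 11.25; W sinα = 177.6
Slice 6: Δl = 2.2/cos45.7° = 3.150 m; N'_6 = 225·cos45.7° = 157.1; c'Δl = 11.65; W sinα = 161.0
Slice 7: Δl = 2.3/cos58.8° = 4.440 m; N'_7 = 104·cos58.8° = 53.9; c'Δl = 16.43; W sinα = 89.0
Σc'Δl = 76.9 kN/m; ΣN' = 1129.9 kN/m; ΣW sinα = 612.4 kN/m
Resisting = 76.9 + 1129.9·tan34.5° = 76.9 + 776.5 = 853.4 kN/m
FS = 853.4 / 612.4 = 1.394

FS = 1.39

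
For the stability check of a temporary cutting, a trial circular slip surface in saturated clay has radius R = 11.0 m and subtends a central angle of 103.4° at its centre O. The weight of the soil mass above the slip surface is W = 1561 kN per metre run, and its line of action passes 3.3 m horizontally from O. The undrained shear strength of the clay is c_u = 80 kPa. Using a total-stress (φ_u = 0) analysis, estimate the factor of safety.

Taking moments about the centre O, the resisting moment is provided by the undrained shear strength acting along the arc:
Arc length L_a = R·θ = 11.0·(103.4°·π/180) = 11.0·1.8047 = 19.85 m
M_R = c_u·L_a·R = 80·19.85·11.0 = 17469.2 kN·m/m
M_D = W·d = 1561·3.3 = 5151.3 kN·m/m
FS = M_R / M_D = 17469.2 / 5151.3 = 3.391

FS = 3.39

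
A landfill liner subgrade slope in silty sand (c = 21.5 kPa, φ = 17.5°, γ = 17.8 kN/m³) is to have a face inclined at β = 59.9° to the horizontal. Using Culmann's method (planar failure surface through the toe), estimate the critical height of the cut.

H_c = 15.24 m

Culmann's analysis gives the critical failure plane at α_cr = (β + φ)/2 = (59.9 + 17.5)/2 = 38.7°, and the critical height
H_c = (4c/γ) · sinβ cosφ / [1 − cos(β − φ)]
    = (4·21.5/17.8) · sin59.9°·cos17.5° / [1 − cos(42.4°)]
    = 4.831 · 0.8652·0.9537 / [1 − 0.7385]
    = 4.831 · 0.8251 / 0.2615
    = 15.24 m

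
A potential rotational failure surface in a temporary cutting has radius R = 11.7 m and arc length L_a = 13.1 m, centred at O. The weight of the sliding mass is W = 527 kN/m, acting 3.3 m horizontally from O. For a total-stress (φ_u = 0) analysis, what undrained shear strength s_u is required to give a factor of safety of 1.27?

FS = s_u·L_a·R / (W·d), so s_u = FS·W·d / (L_a·R).
s_u = 1.27·527·3.3 / (13.10·11.7) = 2208.7 / 153.27 = 14.41 kPa

s_u = 14.4 kPa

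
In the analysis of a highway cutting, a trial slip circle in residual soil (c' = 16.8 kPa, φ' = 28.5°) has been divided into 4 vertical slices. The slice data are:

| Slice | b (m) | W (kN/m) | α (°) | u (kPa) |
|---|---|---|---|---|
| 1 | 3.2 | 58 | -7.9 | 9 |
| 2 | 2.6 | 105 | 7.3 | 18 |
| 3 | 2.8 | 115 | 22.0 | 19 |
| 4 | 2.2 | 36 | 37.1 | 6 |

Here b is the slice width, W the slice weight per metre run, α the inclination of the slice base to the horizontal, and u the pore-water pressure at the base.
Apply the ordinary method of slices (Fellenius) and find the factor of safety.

Ordinary method of slices: FS = Σ[c'·Δl_i + (W_i cosα_i − u_i·Δl_i)·tanφ'] / Σ W_i sinα_i, with Δl_i = b_i / cosα_i.
Slice 1: Δl = 3.2/cos(-7.9°) = 3.231 m; N'_1 = 58·cos(-7.9°) − 9·3.231 = 28.4; c'Δl = 54.28; W sinα = -8.0
Slice 2: Δl = 2.6/cos7.3° = 2.621 m; N'_2 = 105·cos7.3° − 18·2.621 = 57.0; c'Δl = 44.04; W sinα = 13.3
Slice 3: Δl = 2.8/cos22.0° = 3.020 m; N'_3 = 115·cos22.0° − 19·3.020 = 49.2; c'Δl = 50.73; W sinα = 43.1
Slice 4: Δl = 2.2/cos37.1° = 2.758 m; N'_4 = 36·cos37.1° − 6·2.758 = 12.2; c'Δl = 46.34; W sinα = 21.7
Σc'Δl = 195.4 kN/m; ΣN' = 146.8 kN/m; ΣW sinα = 70.2 kN/m
Resisting = 195.4 + 146.8·tan28.5° = 195.4 + 79.7 = 275.1 kN/m
FS = 275.1 / 70.2 = 3.920

FS = 3.92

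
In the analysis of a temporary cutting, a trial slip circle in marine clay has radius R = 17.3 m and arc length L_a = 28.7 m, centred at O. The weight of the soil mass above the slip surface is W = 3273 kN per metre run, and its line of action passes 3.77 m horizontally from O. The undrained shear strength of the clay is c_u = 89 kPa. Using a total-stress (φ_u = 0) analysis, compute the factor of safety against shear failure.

FS = 3.58

Taking moments about the centre O, the resisting moment is provided by the undrained shear strength acting along the arc:
M_R = c_u·L_a·R = 89·28.70·17.3 = 44189.4 kN·m/m
M_D = W·d = 3273·3.77 = 12339.2 kN·m/m
FS = M_R / M_D = 44189.4 / 12339.2 = 3.581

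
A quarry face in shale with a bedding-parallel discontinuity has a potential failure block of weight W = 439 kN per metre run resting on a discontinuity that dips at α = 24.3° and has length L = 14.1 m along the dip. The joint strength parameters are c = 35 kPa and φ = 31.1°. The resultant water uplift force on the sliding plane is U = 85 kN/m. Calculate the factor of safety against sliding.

FS = 3.78

Resolving the block weight along and normal to the plane and applying the Mohr–Coulomb strength on the joint:
N' = W cosα − U = 439·cos24.3° − 85 = 315.1 kN/m
Driving force T = W sinα = 439·sin24.3° = 180.7 kN/m
Resisting force R = c·L + N'·tanφ = 35·14.1 + 315.1·tan31.1° = 493.5 + 190.1 = 683.6 kN/m
FS = R / T = 683.6 / 180.7 = 3.784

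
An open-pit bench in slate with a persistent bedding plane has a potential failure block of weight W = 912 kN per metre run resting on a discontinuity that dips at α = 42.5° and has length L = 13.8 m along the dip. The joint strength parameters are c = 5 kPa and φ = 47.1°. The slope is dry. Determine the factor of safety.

Resolving the block weight along and normal to the plane and applying the Mohr–Coulomb strength on the joint:
N' = W cosα = 912·cos42.5° = 672.4 kN/m
Driving force T = W sinα = 912·sin42.5° = 616.1 kN/m
Resisting force R = c·L + N'·tanφ = 5·13.8 + 672.4·tan47.1° = 69.0 + 723.6 = 792.6 kN/m
FS = R / T = 792.6 / 616.1 = 1.286

FS = 1.29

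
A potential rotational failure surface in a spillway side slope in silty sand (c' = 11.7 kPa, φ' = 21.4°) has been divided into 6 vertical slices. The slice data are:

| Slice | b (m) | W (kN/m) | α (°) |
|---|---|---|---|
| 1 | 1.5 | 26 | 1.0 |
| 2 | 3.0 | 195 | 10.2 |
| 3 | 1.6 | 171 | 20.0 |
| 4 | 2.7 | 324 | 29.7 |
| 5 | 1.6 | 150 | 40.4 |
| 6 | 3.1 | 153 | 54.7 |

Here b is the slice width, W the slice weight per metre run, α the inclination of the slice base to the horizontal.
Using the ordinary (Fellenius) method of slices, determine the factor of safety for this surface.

Ordinary method of slices: FS = Σ[c'·Δl_i + (W_i cosα_i)·tanφ'] / Σ W_i sinα_i, with Δl_i = b_i / cosα_i.
Slice 1: Δl = 1.5/cos1.0° = 1.500 m; N'_1 = 26·cos1.0° = 26.0; c'Δl = 17.55; W sinα = 0.5
Slice 2: Δl = 3.0/cos10.2° = 3.048 m; N'_2 = 195·cos10.2° = 191.9; c'Δl = 35.66; W sinα = 34.5
Slice 3: Δl = 1.6/cos20.0° = 1.703 m; N'_3 = 171·cos20.0° = 160.7; c'Δl = 19.92; W sinα = 58.5
Slice 4: Δl = 2.7/cos29.7° = 3.108 m; N'_4 = 324·cos29.7° = 281.4; c'Δl = 36.37; W sinα = 160.5
Slice 5: Δl = 1.6/cos40.4° = 2.101 m; N'_5 = 150·cos40.4° = 114.2; c'Δl = 24.58; W sinα = 97.2
Slice 6: Δl = 3.1/cos54.7° = 5.365 m; N'_6 = 153·cos54.7° = 88.4; c'Δl = 62.77; W sinα = 124.9
Σc'Δl = 196.9 kN/m; ΣN' = 862.7 kN/m; ΣW sinα = 476.1 kN/m
Resisting = 196.9 + 862.7·tan21.4° = 196.9 + 338.1 = 534.9 kN/m
FS = 534.9 / 476.1 = 1.124

FS = 1.12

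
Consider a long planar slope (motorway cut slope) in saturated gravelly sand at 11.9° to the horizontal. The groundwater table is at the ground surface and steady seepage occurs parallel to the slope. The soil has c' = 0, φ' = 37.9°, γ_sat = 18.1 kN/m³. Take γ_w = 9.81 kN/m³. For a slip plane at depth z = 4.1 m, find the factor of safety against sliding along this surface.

With seepage parallel to the slope and the water table at the surface, the effective normal stress on the slip plane uses the buoyant unit weight γ' = γ_sat − γ_w while the driving shear stress uses γ_sat:
FS = [c' + γ' z cos²β tanφ'] / [γ_sat z sinβ cosβ]
(For c' = 0 this reduces to FS = (γ'/γ_sat)·tanφ'/tanβ.)
γ' = 18.1 − 9.81 = 8.29 kN/m³
Numerator = 0.0 + 8.29·4.1·cos²11.9°·tan37.9° = 0.0 + 8.29·4.1·0.9575·0.7785 = 25.335 kPa
Denominator = 18.1·4.1·sin11.9°·cos11.9° = 18.1·4.1·0.2062·0.9785 = 14.974 kPa
FS = 25.335 / 14.974 = 1.692

FS = 1.69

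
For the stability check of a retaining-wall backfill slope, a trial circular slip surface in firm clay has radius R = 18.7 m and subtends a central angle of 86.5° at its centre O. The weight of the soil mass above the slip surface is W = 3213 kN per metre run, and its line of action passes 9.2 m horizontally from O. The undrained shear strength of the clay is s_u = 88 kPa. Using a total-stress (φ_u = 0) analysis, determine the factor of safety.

FS = 1.57

Taking moments about the centre O, the resisting moment is provided by the undrained shear strength acting along the arc:
Arc length L_a = R·θ = 18.7·(86.5°·π/180) = 18.7·1.5097 = 28.23 m
M_R = s_u·L_a·R = 88·28.23·18.7 = 46457.9 kN·m/m
M_D = W·d = 3213·9.2 = 29559.6 kN·m/m
FS = M_R / M_D = 46457.9 / 29559.6 = 1.572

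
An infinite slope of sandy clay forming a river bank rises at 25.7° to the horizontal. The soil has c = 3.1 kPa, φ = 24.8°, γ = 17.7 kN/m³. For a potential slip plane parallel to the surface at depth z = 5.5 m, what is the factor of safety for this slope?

FS = 1.04

For an infinite slope with a slip plane parallel to the surface (no pore pressure): FS = [c + γz cos²β tanφ] / [γz sinβ cosβ].
γz = 17.7·5.5 = 97.35 kN/m²
Numerator = 3.1 + 97.35·cos²25.7°·tan24.8° = 3.1 + 97.35·0.8119·0.4621 = 39.623 kPa
Denominator = 97.35·sin25.7°·cos25.7° = 97.35·0.4337·0.9011 = 38.041 kPa
FS = 39.623 / 38.041 = 1.042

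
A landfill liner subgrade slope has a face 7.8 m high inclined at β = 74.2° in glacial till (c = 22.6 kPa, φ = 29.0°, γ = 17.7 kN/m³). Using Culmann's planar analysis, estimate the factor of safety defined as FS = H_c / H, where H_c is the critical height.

H_c = (4c/γ) · sinβ cosφ / [1 − cos(β − φ)]
    = (4·22.6/17.7) · sin74.2°·cos29.0° / [1 − cos45.2°]
    = 5.107 · 0.8416 / 0.2954 = 14.55 m
FS = H_c / H = 14.55 / 7.8 = 1.866

FS = 1.87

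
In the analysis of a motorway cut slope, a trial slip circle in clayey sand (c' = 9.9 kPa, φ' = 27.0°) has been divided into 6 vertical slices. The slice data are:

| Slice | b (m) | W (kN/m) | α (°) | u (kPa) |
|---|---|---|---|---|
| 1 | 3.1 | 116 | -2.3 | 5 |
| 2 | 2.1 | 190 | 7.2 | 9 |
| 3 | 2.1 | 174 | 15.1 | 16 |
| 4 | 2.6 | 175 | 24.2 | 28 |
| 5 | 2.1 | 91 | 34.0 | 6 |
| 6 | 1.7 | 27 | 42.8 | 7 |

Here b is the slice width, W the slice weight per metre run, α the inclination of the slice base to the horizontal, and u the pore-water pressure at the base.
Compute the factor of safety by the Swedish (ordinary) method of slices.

Ordinary method of slices: FS = Σ[c'·Δl_i + (W_i cosα_i − u_i·Δl_i)·tanφ'] / Σ W_i sinα_i, with Δl_i = b_i / cosα_i.
Slice 1: Δl = 3.1/cos(-2.3°) = 3.102 m; N'_1 = 116·cos(-2.3°) − 5·3.102 = 100.4; c'Δl = 30.71; W sinα = -4.7
Slice 2: Δl = 2.1/cos7.2° = 2.117 m; N'_2 = 190·cos7.2° − 9·2.117 = 169.5; c'Δl = 20.96; W sinα = 23.8
Slice 3: Δl = 2.1/cos15.1° = 2.175 m; N'_3 = 174·cos15.1° − 16·2.175 = 133.2; c'Δl = 21.53; W sinα = 45.3
Slice 4: Δl = 2.6/cos24.2° = 2.851 m; N'_4 = 175·cos24.2° − 28·2.851 = 79.8; c'Δl = 28.22; W sinα = 71.7
Slice 5: Δl = 2.1/cos34.0° = 2.533 m; N'_5 = 91·cos34.0° − 6·2.533 = 60.2; c'Δl = 25.08; W sinα = 50.9
Slice 6: Δl = 1.7/cos42.8° = 2.317 m; N'_6 = 27·cos42.8° − 7·2.317 = 3.6; c'Δl = 22.94; W sinα = 18.3
Σc'Δl = 149.4 kN/m; ΣN' = 546.7 kN/m; ΣW sinα = 205.5 kN/m
Resisting = 149.4 + 546.7·tan27.0° = 149.4 + 278.5 = 428.0 kN/m
FS = 428.0 / 205.5 = 2.083

FS = 2.08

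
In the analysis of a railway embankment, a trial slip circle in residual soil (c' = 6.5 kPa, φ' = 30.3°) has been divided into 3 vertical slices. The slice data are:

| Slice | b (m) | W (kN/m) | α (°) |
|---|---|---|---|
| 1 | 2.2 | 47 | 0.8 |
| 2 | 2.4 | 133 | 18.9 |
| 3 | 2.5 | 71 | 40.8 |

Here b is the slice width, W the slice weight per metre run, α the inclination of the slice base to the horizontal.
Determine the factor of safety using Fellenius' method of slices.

FS = 2.05

Ordinary method of slices: FS = Σ[c'·Δl_i + (W_i cosα_i)·tanφ'] / Σ W_i sinα_i, with Δl_i = b_i / cosα_i.
Slice 1: Δl = 2.2/cos0.8° = 2.200 m; N'_1 = 47·cos0.8° = 47.0; c'Δl = 14.30; W sinα = 0.7
Slice 2: Δl = 2.4/cos18.9° = 2.537 m; N'_2 = 133·cos18.9° = 125.8; c'Δl = 16.49; W sinα = 43.1
Slice 3: Δl = 2.5/cos40.8° = 3.303 m; N'_3 = 71·cos40.8° = 53.7; c'Δl = 21.47; W sinα = 46.4
Σc'Δl = 52.3 kN/m; ΣN' = 226.6 kN/m; ΣW sinα = 90.1 kN/m
Resisting = 52.3 + 226.6·tan30.3° = 52.3 + 132.4 = 184.7 kN/m
FS = 184.7 / 90.1 = 2.049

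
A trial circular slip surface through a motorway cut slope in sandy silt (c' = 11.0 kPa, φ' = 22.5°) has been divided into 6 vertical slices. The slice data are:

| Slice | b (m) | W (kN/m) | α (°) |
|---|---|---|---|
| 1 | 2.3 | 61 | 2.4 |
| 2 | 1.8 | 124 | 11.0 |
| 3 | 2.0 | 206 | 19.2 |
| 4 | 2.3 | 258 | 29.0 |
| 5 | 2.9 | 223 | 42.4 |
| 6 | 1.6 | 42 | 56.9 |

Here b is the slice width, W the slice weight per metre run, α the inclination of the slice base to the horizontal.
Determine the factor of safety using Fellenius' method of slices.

Ordinary method of slices: FS = Σ[c'·Δl_i + (W_i cosα_i)·tanφ'] / Σ W_i sinα_i, with Δl_i = b_i / cosα_i.
Slice 1: Δl = 2.3/cos2.4° = 2.302 m; N'_1 = 61·cos2.4° = 60.9; c'Δl = 25.32; W sinα = 2.6
Slice 2: Δl = 1.8/cos11.0° = 1.834 m; N'_2 = 124·cos11.0° = 121.7; c'Δl = 20.17; W sinα = 23.7
Slice 3: Δl = 2.0/cos19.2° = 2.118 m; N'_3 = 206·cos19.2° = 194.5; c'Δl = 23.30; W sinα = 67.7
Slice 4: Δl = 2.3/cos29.0° = 2.630 m; N'_4 = 258·cos29.0° = 225.7; c'Δl = 28.93; W sinα = 125.1
Slice 5: Δl = 2.9/cos42.4° = 3.927 m; N'_5 = 223·cos42.4° = 164.7; c'Δl = 43.20; W sinα = 150.4
Slice 6: Δl = 1.6/cos56.9° = 2.930 m; N'_6 = 42·cos56.9° = 22.9; c'Δl = 32.23; W sinα = 35.2
Σc'Δl = 173.1 kN/m; ΣN' = 790.5 kN/m; ΣW sinα = 404.6 kN/m
Resisting = 173.1 + 790.5·tan22.5° = 173.1 + 327.4 = 500.6 kN/m
FS = 500.6 / 404.6 = 1.237

FS = 1.24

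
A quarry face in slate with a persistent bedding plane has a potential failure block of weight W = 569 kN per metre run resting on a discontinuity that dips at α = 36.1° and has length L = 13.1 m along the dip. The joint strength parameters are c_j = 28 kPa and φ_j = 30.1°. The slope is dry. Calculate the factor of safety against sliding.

FS = 1.89

Resolving the block weight along and normal to the plane and applying the Mohr–Coulomb strength on the joint:
N' = W cosα = 569·cos36.1° = 459.7 kN/m
Driving force T = W sinα = 569·sin36.1° = 335.3 kN/m
Resisting force R = c_j·L + N'·tanφ_j = 28·13.1 + 459.7·tan30.1° = 366.8 + 266.5 = 633.3 kN/m
FS = R / T = 633.3 / 335.3 = 1.889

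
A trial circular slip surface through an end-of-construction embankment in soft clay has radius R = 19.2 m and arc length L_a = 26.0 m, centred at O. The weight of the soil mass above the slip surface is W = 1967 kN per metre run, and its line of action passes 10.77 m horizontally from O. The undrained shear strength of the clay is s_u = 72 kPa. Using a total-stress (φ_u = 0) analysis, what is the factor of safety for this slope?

Taking moments about the centre O, the resisting moment is provided by the undrained shear strength acting along the arc:
M_R = s_u·L_a·R = 72·26.00·19.2 = 35942.4 kN·m/m
M_D = W·d = 1967·10.77 = 21184.6 kN·m/m
FS = M_R / M_D = 35942.4 / 21184.6 = 1.697

FS = 1.70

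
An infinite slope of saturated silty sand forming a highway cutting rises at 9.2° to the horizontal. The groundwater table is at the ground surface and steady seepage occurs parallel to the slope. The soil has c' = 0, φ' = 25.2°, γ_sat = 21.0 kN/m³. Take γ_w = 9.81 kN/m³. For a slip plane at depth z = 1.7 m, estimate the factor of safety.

FS = 1.55

With seepage parallel to the slope and the water table at the surface, the effective normal stress on the slip plane uses the buoyant unit weight γ' = γ_sat − γ_w while the driving shear stress uses γ_sat:
FS = [c' + γ' z cos²β tanφ'] / [γ_sat z sinβ cosβ]
(For c' = 0 this reduces to FS = (γ'/γ_sat)·tanφ'/tanβ.)
γ' = 21.0 − 9.81 = 11.19 kN/m³
Numerator = 0.0 + 11.19·1.7·cos²9.2°·tan25.2° = 0.0 + 11.19·1.7·0.9744·0.4706 = 8.723 kPa
Denominator = 21.0·1.7·sin9.2°·cos9.2° = 21.0·1.7·0.1599·0.9871 = 5.634 kPa
FS = 8.723 / 5.634 = 1.548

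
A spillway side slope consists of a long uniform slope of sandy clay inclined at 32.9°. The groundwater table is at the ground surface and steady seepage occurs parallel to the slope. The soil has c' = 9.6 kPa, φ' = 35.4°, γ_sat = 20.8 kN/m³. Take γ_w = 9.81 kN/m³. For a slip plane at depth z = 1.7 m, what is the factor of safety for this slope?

FS = 1.18

With seepage parallel to the slope and the water table at the surface, the effective normal stress on the slip plane uses the buoyant unit weight γ' = γ_sat − γ_w while the driving shear stress uses γ_sat:
FS = [c' + γ' z cos²β tanφ'] / [γ_sat z sinβ cosβ]
γ' = 20.8 − 9.81 = 10.99 kN/m³
Numerator = 9.6 + 10.99·1.7·cos²32.9°·tan35.4° = 9.6 + 10.99·1.7·0.7050·0.7107 = 18.960 kPa
Denominator = 20.8·1.7·sin32.9°·cos32.9° = 20.8·1.7·0.5432·0.8396 = 16.126 kPa
FS = 18.960 / 16.126 = 1.176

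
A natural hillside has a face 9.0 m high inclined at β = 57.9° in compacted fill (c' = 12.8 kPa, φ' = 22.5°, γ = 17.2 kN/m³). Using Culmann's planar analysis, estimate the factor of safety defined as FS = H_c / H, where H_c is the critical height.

FS = 1.40

H_c = (4c'/γ) · sinβ cosφ' / [1 − cos(β − φ')]
    = (4·12.8/17.2) · sin57.9°·cos22.5° / [1 − cos35.4°]
    = 2.977 · 0.7826 / 0.1849 = 12.60 m
FS = H_c / H = 12.60 / 9.0 = 1.400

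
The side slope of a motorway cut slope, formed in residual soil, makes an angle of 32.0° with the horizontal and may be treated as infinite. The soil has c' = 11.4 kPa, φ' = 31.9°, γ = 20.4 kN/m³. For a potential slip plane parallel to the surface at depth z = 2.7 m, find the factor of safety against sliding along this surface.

For an infinite slope with a slip plane parallel to the surface (no pore pressure): FS = [c' + γz cos²β tanφ'] / [γz sinβ cosβ].
γz = 20.4·2.7 = 55.08 kN/m²
Numerator = 11.4 + 55.08·cos²32.0°·tan31.9° = 11.4 + 55.08·0.7192·0.6224 = 36.057 kPa
Denominator = 55.08·sin32.0°·cos32.0° = 55.08·0.5299·0.8480 = 24.753 kPa
FS = 36.057 / 24.753 = 1.457

FS = 1.46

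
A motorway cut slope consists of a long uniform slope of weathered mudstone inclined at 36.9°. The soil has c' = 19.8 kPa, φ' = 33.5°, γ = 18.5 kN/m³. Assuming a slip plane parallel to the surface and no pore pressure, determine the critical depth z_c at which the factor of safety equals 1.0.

z_c = 18.82 m

Setting FS = 1.00 in FS = [c' + γz cos²β tanφ'] / [γz sinβ cosβ] and solving for z:
z = c' / [γ cosβ (FS·sinβ − cosβ·tanφ')]
  = 19.8 / [18.5·cos36.9°·(1.00·sin36.9° − cos36.9°·tan33.5°)]
  = 19.8 / [18.5·0.7997·(1.00·0.6004 − 0.7997·0.6619)]
  = 19.8 / 1.0522 = 18.818 m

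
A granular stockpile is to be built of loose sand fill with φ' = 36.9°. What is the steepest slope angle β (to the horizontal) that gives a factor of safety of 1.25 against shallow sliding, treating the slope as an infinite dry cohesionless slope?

β = 31.0°

For an infinite dry cohesionless slope FS = tanφ'/tanβ, so tanβ = tanφ' / FS.
tanβ = tan36.9° / 1.25 = 0.7508 / 1.25 = 0.6007
β = arctan(0.6007) = 30.99°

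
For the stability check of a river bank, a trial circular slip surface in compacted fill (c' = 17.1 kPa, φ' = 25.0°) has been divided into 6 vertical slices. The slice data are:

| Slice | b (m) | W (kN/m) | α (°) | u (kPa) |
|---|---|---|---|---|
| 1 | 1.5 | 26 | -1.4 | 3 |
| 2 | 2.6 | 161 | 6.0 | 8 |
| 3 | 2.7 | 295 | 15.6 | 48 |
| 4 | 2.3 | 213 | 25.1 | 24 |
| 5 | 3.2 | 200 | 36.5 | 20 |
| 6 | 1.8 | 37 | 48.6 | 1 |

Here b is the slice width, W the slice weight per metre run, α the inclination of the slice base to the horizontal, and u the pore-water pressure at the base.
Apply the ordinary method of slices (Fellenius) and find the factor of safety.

FS = 1.60

Ordinary method of slices: FS = Σ[c'·Δl_i + (W_i cosα_i − u_i·Δl_i)·tanφ'] / Σ W_i sinα_i, with Δl_i = b_i / cosα_i.
Slice 1: Δl = 1.5/cos(-1.4°) = 1.500 m; N'_1 = 26·cos(-1.4°) − 3·1.500 = 21.5; c'Δl = 25.66; W sinα = -0.6
Slice 2: Δl = 2.6/cos6.0° = 2.614 m; N'_2 = 161·cos6.0° − 8·2.614 = 139.2; c'Δl = 44.70; W sinα = 16.8
Slice 3: Δl = 2.7/cos15.6° = 2.803 m; N'_3 = 295·cos15.6° − 48·2.803 = 149.6; c'Δl = 47.94; W sinα = 79.3
Slice 4: Δl = 2.3/cos25.1° = 2.540 m; N'_4 = 213·cos25.1° − 24·2.540 = 131.9; c'Δl = 43.43; W sinα = 90.4
Slice 5: Δl = 3.2/cos36.5° = 3.981 m; N'_5 = 200·cos36.5° − 20·3.981 = 81.2; c'Δl = 68.07; W sinα = 119.0
Slice 6: Δl = 1.8/cos48.6° = 2.722 m; N'_6 = 37·cos48.6° − 1·2.722 = 21.7; c'Δl = 46.54; W sinα = 27.8
Σc'Δl = 276.3 kN/m; ΣN' = 545.1 kN/m; ΣW sinα = 332.6 kN/m
Resisting = 276.3 + 545.1·tan25.0° = 276.3 + 254.2 = 530.5 kN/m
FS = 530.5 / 332.6 = 1.595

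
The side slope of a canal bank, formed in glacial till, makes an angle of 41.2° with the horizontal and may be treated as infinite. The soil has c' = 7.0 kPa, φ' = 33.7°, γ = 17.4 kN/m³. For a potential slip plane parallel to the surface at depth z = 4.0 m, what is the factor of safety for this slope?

For an infinite slope with a slip plane parallel to the surface (no pore pressure): FS = [c' + γz cos²β tanφ'] / [γz sinβ cosβ].
γz = 17.4·4.0 = 69.60 kN/m²
Numerator = 7.0 + 69.60·cos²41.2°·tan33.7° = 7.0 + 69.60·0.5661·0.6669 = 33.278 kPa
Denominator = 69.60·sin41.2°·cos41.2° = 69.60·0.6587·0.7524 = 34.494 kPa
FS = 33.278 / 34.494 = 0.965

FS = 0.96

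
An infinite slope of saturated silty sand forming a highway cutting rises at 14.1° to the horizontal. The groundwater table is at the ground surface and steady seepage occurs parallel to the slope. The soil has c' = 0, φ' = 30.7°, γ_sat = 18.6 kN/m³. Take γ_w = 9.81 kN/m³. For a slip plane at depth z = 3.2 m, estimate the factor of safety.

FS = 1.12

With seepage parallel to the slope and the water table at the surface, the effective normal stress on the slip plane uses the buoyant unit weight γ' = γ_sat − γ_w while the driving shear stress uses γ_sat:
FS = [c' + γ' z cos²β tanφ'] / [γ_sat z sinβ cosβ]
(For c' = 0 this reduces to FS = (γ'/γ_sat)·tanφ'/tanβ.)
γ' = 18.6 − 9.81 = 8.79 kN/m³
Numerator = 0.0 + 8.79·3.2·cos²14.1°·tan30.7° = 0.0 + 8.79·3.2·0.9407·0.5938 = 15.710 kPa
Denominator = 18.6·3.2·sin14.1°·cos14.1° = 18.6·3.2·0.2436·0.9699 = 14.063 kPa
FS = 15.710 / 14.063 = 1.117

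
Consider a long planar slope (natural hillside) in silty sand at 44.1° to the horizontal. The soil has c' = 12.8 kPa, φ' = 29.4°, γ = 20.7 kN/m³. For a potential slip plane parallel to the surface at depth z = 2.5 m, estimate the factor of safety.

For an infinite slope with a slip plane parallel to the surface (no pore pressure): FS = [c' + γz cos²β tanφ'] / [γz sinβ cosβ].
γz = 20.7·2.5 = 51.75 kN/m²
Numerator = 12.8 + 51.75·cos²44.1°·tan29.4° = 12.8 + 51.75·0.5157·0.5635 = 27.838 kPa
Denominator = 51.75·sin44.1°·cos44.1° = 51.75·0.6959·0.7181 = 25.862 kPa
FS = 27.838 / 25.862 = 1.076

FS = 1.08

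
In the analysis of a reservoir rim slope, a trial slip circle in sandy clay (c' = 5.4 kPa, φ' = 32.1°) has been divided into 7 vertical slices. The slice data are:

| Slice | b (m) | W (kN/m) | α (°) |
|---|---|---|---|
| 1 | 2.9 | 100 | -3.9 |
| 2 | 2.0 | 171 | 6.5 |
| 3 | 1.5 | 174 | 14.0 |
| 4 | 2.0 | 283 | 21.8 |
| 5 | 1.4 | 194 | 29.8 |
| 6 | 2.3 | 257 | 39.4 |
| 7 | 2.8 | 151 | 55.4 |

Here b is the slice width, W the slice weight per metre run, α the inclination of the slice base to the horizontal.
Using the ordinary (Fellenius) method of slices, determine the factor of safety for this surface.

FS = 1.51

Ordinary method of slices: FS = Σ[c'·Δl_i + (W_i cosα_i)·tanφ'] / Σ W_i sinα_i, with Δl_i = b_i / cosα_i.
Slice 1: Δl = 2.9/cos(-3.9°) = 2.907 m; N'_1 = 100·cos(-3.9°) = 99.8; c'Δl = 15.70; W sinα = -6.8
Slice 2: Δl = 2.0/cos6.5° = 2.013 m; N'_2 = 171·cos6.5° = 169.9; c'Δl = 10.87; W sinα = 19.4
Slice 3: Δl = 1.5/cos14.0° = 1.546 m; N'_3 = 174·cos14.0° = 168.8; c'Δl = 8.35; W sinα = 42.1
Slice 4: Δl = 2.0/cos21.8° = 2.154 m; N'_4 = 283·cos21.8° = 262.8; c'Δl = 11.63; W sinα = 105.1
Slice 5: Δl = 1.4/cos29.8° = 1.613 m; N'_5 = 194·cos29.8° = 168.3; c'Δl = 8.71; W sinα = 96.4
Slice 6: Δl = 2.3/cos39.4° = 2.976 m; N'_6 = 257·cos39.4° = 198.6; c'Δl = 16.07; W sinα = 163.1
Slice 7: Δl = 2.8/cos55.4° = 4.931 m; N'_7 = 151·cos55.4° = 85.7; c'Δl = 26.63; W sinα = 124.3
Σc'Δl = 98.0 kN/m; ΣN' = 1153.9 kN/m; ΣW sinα = 543.6 kN/m
Resisting = 98.0 + 1153.9·tan32.1° = 98.0 + 723.9 = 821.8 kN/m
FS = 821.8 / 543.6 = 1.512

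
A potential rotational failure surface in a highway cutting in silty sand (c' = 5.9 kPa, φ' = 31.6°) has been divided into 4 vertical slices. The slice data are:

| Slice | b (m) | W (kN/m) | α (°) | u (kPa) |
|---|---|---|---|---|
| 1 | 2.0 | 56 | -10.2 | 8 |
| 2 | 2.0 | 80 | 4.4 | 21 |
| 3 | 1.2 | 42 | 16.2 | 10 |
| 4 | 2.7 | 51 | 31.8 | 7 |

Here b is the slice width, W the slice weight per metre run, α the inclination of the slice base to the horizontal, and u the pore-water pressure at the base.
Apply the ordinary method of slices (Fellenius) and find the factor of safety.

Ordinary method of slices: FS = Σ[c'·Δl_i + (W_i cosα_i − u_i·Δl_i)·tanφ'] / Σ W_i sinα_i, with Δl_i = b_i / cosα_i.
Slice 1: Δl = 2.0/cos(-10.2°) = 2.032 m; N'_1 = 56·cos(-10.2°) − 8·2.032 = 38.9; c'Δl = 11.99; W sinα = -9.9
Slice 2: Δl = 2.0/cos4.4° = 2.006 m; N'_2 = 80·cos4.4° − 21·2.006 = 37.6; c'Δl = 11.83; W sinα = 6.1
Slice 3: Δl = 1.2/cos16.2° = 1.250 m; N'_3 = 42·cos16.2° − 10·1.250 = 27.8; c'Δl = 7.37; W sinα = 11.7
Slice 4: Δl = 2.7/cos31.8° = 3.177 m; N'_4 = 51·cos31.8° − 7·3.177 = 21.1; c'Δl = 18.74; W sinα = 26.9
Σc'Δl = 49.9 kN/m; ΣN' = 125.4 kN/m; ΣW sinα = 34.8 kN/m
Resisting = 49.9 + 125.4·tan31.6° = 49.9 + 77.2 = 127.1 kN/m
FS = 127.1 / 34.8 = 3.651

FS = 3.65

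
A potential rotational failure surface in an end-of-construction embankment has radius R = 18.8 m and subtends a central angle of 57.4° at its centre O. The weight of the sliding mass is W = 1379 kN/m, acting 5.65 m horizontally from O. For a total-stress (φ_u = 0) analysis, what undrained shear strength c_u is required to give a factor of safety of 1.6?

c_u = 35.2 kPa

FS = c_u·L_a·R / (W·d), so c_u = FS·W·d / (L_a·R).
Arc length L_a = R·θ = 18.8·(57.4°·π/180) = 18.8·1.0018 = 18.83 m
c_u = 1.6·1379·5.65 / (18.83·18.8) = 12466.2 / 354.08 = 35.21 kPa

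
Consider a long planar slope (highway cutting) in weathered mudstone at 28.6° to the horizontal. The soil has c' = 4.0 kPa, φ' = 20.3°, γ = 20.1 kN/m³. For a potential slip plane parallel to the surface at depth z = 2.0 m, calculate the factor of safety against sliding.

For an infinite slope with a slip plane parallel to the surface (no pore pressure): FS = [c' + γz cos²β tanφ'] / [γz sinβ cosβ].
γz = 20.1·2.0 = 40.20 kN/m²
Numerator = 4.0 + 40.20·cos²28.6°·tan20.3° = 4.0 + 40.20·0.7709·0.3699 = 15.463 kPa
Denominator = 40.20·sin28.6°·cos28.6° = 40.20·0.4787·0.8780 = 16.895 kPa
FS = 15.463 / 16.895 = 0.915

FS = 0.92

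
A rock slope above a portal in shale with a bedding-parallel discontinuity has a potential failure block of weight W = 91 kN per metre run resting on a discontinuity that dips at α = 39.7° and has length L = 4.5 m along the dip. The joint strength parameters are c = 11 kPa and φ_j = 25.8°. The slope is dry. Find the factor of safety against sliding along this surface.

Resolving the block weight along and normal to the plane and applying the Mohr–Coulomb strength on the joint:
N' = W cosα = 91·cos39.7° = 70.0 kN/m
Driving force T = W sinα = 91·sin39.7° = 58.1 kN/m
Resisting force R = c·L + N'·tanφ_j = 11·4.5 + 70.0·tan25.8° = 49.5 + 33.8 = 83.3 kN/m
FS = R / T = 83.3 / 58.1 = 1.434

FS = 1.43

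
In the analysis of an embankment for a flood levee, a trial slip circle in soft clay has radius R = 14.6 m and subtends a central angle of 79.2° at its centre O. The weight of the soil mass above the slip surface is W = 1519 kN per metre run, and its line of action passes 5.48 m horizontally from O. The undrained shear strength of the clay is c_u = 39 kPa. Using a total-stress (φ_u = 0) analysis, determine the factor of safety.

Taking moments about the centre O, the resisting moment is provided by the undrained shear strength acting along the arc:
Arc length L_a = R·θ = 14.6·(79.2°·π/180) = 14.6·1.3823 = 20.18 m
M_R = c_u·L_a·R = 39·20.18·14.6 = 11491.4 kN·m/m
M_D = W·d = 1519·5.48 = 8324.1 kN·m/m
FS = M_R / M_D = 11491.4 / 8324.1 = 1.380

FS = 1.38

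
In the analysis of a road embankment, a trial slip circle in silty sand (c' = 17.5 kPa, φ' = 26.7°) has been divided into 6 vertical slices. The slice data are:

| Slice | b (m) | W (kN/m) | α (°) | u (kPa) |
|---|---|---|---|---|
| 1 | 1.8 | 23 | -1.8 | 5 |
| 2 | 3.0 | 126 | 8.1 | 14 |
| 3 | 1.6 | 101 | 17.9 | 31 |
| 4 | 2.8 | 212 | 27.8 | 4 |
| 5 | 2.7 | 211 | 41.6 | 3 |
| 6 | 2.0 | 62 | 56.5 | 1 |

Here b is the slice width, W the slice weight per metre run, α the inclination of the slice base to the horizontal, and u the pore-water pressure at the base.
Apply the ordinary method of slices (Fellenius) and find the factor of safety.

Ordinary method of slices: FS = Σ[c'·Δl_i + (W_i cosα_i − u_i·Δl_i)·tanφ'] / Σ W_i sinα_i, with Δl_i = b_i / cosα_i.
Slice 1: Δl = 1.8/cos(-1.8°) = 1.801 m; N'_1 = 23·cos(-1.8°) − 5·1.801 = 14.0; c'Δl = 31.52; W sinα = -0.7
Slice 2: Δl = 3.0/cos8.1° = 3.030 m; N'_2 = 126·cos8.1° − 14·3.030 = 82.3; c'Δl = 53.03; W sinα = 17.8
Slice 3: Δl = 1.6/cos17.9° = 1.681 m; N'_3 = 101·cos17.9° − 31·1.681 = 44.0; c'Δl = 29.42; W sinα = 31.0
Slice 4: Δl = 2.8/cos27.8° = 3.165 m; N'_4 = 212·cos27.8° − 4·3.165 = 174.9; c'Δl = 55.39; W sinα = 98.9
Slice 5: Δl = 2.7/cos41.6° = 3.611 m; N'_5 = 211·cos41.6° − 3·3.611 = 147.0; c'Δl = 63.19; W sinα = 140.1
Slice 6: Δl = 2.0/cos56.5° = 3.624 m; N'_6 = 62·cos56.5° − 1·3.624 = 30.6; c'Δl = 63.41; W sinα = 51.7
Σc'Δl = 296.0 kN/m; ΣN' = 492.7 kN/m; ΣW sinα = 338.7 kN/m
Resisting = 296.0 + 492.7·tan26.7° = 296.0 + 247.8 = 543.8 kN/m
FS = 543.8 / 338.7 = 1.605

FS = 1.61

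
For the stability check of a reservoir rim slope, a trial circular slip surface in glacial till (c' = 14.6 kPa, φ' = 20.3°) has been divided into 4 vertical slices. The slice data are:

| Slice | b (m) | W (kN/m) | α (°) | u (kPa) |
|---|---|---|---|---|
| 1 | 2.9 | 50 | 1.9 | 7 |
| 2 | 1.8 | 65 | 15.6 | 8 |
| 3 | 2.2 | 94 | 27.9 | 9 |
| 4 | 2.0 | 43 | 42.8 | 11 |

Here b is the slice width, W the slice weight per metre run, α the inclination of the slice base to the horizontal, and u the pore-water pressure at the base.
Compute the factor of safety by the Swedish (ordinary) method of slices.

Ordinary method of slices: FS = Σ[c'·Δl_i + (W_i cosα_i − u_i·Δl_i)·tanφ'] / Σ W_i sinα_i, with Δl_i = b_i / cosα_i.
Slice 1: Δl = 2.9/cos1.9° = 2.902 m; N'_1 = 50·cos1.9° − 7·2.902 = 29.7; c'Δl = 42.36; W sinα = 1.7
Slice 2: Δl = 1.8/cos15.6° = 1.869 m; N'_2 = 65·cos15.6° − 8·1.869 = 47.7; c'Δl = 27.29; W sinα = 17.5
Slice 3: Δl = 2.2/cos27.9° = 2.489 m; N'_3 = 94·cos27.9° − 9·2.489 = 60.7; c'Δl = 36.34; W sinα = 44.0
Slice 4: Δl = 2.0/cos42.8° = 2.726 m; N'_4 = 43·cos42.8° − 11·2.726 = 1.6; c'Δl = 39.80; W sinα = 29.2
Σc'Δl = 145.8 kN/m; ΣN' = 139.6 kN/m; ΣW sinα = 92.3 kN/m
Resisting = 145.8 + 139.6·tan20.3° = 145.8 + 51.6 = 197.4 kN/m
FS = 197.4 / 92.3 = 2.138

FS = 2.14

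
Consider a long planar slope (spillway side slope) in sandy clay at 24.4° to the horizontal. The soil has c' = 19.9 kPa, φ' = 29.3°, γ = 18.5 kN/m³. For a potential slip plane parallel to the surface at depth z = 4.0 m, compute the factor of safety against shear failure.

FS = 1.95

For an infinite slope with a slip plane parallel to the surface (no pore pressure): FS = [c' + γz cos²β tanφ'] / [γz sinβ cosβ].
γz = 18.5·4.0 = 74.00 kN/m²
Numerator = 19.9 + 74.00·cos²24.4°·tan29.3° = 19.9 + 74.00·0.8293·0.5612 = 54.340 kPa
Denominator = 74.00·sin24.4°·cos24.4° = 74.00·0.4131·0.9107 = 27.839 kPa
FS = 54.340 / 27.839 = 1.952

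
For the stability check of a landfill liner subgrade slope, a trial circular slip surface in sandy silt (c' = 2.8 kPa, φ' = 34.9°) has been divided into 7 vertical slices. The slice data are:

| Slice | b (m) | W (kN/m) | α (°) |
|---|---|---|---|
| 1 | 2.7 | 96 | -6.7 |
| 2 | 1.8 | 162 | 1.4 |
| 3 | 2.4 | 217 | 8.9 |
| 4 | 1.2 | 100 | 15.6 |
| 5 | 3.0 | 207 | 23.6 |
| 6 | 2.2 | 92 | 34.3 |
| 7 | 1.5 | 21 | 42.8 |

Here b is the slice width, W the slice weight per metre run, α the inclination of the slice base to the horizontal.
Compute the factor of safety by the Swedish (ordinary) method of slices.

FS = 3.15

Ordinary method of slices: FS = Σ[c'·Δl_i + (W_i cosα_i)·tanφ'] / Σ W_i sinα_i, with Δl_i = b_i / cosα_i.
Slice 1: Δl = 2.7/cos(-6.7°) = 2.719 m; N'_1 = 96·cos(-6.7°) = 95.3; c'Δl = 7.61; W sinα = -11.2
Slice 2: Δl = 1.8/cos1.4° = 1.801 m; N'_2 = 162·cos1.4° = 162.0; c'Δl = 5.04; W sinα = 4.0
Slice 3: Δl = 2.4/cos8.9° = 2.429 m; N'_3 = 217·cos8.9° = 214.4; c'Δl = 6.80; W sinα = 33.6
Slice 4: Δl = 1.2/cos15.6° = 1.246 m; N'_4 = 100·cos15.6° = 96.3; c'Δl = 3.49; W sinα = 26.9
Slice 5: Δl = 3.0/cos23.6° = 3.274 m; N'_5 = 207·cos23.6° = 189.7; c'Δl = 9.17; W sinα = 82.9
Slice 6: Δl = 2.2/cos34.3° = 2.663 m; N'_6 = 92·cos34.3° = 76.0; c'Δl = 7.46; W sinα = 51.8
Slice 7: Δl = 1.5/cos42.8° = 2.044 m; N'_7 = 21·cos42.8° = 15.4; c'Δl = 5.72; W sinα = 14.3
Σc'Δl = 45.3 kN/m; ΣN' = 849.1 kN/m; ΣW sinα = 202.2 kN/m
Resisting = 45.3 + 849.1·tan34.9° = 45.3 + 592.3 = 637.6 kN/m
FS = 637.6 / 202.2 = 3.153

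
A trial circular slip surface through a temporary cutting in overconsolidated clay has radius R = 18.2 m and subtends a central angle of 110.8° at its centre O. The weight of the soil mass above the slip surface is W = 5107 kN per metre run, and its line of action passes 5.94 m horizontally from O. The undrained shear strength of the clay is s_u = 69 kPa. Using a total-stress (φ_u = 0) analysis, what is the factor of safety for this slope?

FS = 1.46

Taking moments about the centre O, the resisting moment is provided by the undrained shear strength acting along the arc:
Arc length L_a = R·θ = 18.2·(110.8°·π/180) = 18.2·1.9338 = 35.20 m
M_R = s_u·L_a·R = 69·35.20·18.2 = 44198.6 kN·m/m
M_D = W·d = 5107·5.94 = 30335.6 kN·m/m
FS = M_R / M_D = 44198.6 / 30335.6 = 1.457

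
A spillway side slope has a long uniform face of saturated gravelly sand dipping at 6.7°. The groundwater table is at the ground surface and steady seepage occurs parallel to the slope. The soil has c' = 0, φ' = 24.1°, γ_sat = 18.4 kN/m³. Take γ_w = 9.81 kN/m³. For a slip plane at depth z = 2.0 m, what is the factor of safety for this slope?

With seepage parallel to the slope and the water table at the surface, the effective normal stress on the slip plane uses the buoyant unit weight γ' = γ_sat − γ_w while the driving shear stress uses γ_sat:
FS = [c' + γ' z cos²β tanφ'] / [γ_sat z sinβ cosβ]
(For c' = 0 this reduces to FS = (γ'/γ_sat)·tanφ'/tanβ.)
γ' = 18.4 − 9.81 = 8.59 kN/m³
Numerator = 0.0 + 8.59·2.0·cos²6.7°·tan24.1° = 0.0 + 8.59·2.0·0.9864·0.4473 = 7.580 kPa
Denominator = 18.4·2.0·sin6.7°·cos6.7° = 18.4·2.0·0.1167·0.9932 = 4.264 kPa
FS = 7.580 / 4.264 = 1.778

FS = 1.78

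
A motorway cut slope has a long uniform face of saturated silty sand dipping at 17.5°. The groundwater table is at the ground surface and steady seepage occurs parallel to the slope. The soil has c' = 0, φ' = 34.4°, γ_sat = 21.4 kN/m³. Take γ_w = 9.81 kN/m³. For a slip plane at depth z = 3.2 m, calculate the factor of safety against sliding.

FS = 1.18

With seepage parallel to the slope and the water table at the surface, the effective normal stress on the slip plane uses the buoyant unit weight γ' = γ_sat − γ_w while the driving shear stress uses γ_sat:
FS = [c' + γ' z cos²β tanφ'] / [γ_sat z sinβ cosβ]
(For c' = 0 this reduces to FS = (γ'/γ_sat)·tanφ'/tanβ.)
γ' = 21.4 − 9.81 = 11.59 kN/m³
Numerator = 0.0 + 11.59·3.2·cos²17.5°·tan34.4° = 0.0 + 11.59·3.2·0.9096·0.6847 = 23.098 kPa
Denominator = 21.4·3.2·sin17.5°·cos17.5° = 21.4·3.2·0.3007·0.9537 = 19.639 kPa
FS = 23.098 / 19.639 = 1.176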